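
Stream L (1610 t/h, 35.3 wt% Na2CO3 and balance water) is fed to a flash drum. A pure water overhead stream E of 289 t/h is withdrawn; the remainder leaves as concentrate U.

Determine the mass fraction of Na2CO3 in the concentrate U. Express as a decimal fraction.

0.430

Na2CO3 is not removed: 1610×0.353 = 568.33 t/h of Na2CO3 enters U.
Concentrate = 1610 − 289 = 1321 t/h.
Mass fraction = 568.33/1321 = 0.430.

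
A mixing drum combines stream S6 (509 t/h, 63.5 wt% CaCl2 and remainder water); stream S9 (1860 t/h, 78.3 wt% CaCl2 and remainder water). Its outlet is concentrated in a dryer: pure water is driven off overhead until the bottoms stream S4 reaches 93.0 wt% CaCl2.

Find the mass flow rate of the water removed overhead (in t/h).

CaCl2 entering = 509×0.635 + 1860×0.783 = 1779.6 t/h.
All CaCl2 reports to S4, so S4 = 1779.6/0.930 = 1913.5 t/h.
Total feed = 2369 t/h; overhead = 2369 − 1913.5 = 455.46 t/h.

455.5 t/h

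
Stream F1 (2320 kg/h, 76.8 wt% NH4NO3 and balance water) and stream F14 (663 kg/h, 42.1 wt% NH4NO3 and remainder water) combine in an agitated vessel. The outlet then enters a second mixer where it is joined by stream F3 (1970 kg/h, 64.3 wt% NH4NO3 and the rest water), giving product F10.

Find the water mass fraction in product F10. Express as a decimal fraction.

0.328

Overall, product flow = 4953 kg/h.
water in = 2320×0.232 + 663×0.579 + 1970×0.357 = 1625.4 kg/h.
water fraction in F10 = 0.328.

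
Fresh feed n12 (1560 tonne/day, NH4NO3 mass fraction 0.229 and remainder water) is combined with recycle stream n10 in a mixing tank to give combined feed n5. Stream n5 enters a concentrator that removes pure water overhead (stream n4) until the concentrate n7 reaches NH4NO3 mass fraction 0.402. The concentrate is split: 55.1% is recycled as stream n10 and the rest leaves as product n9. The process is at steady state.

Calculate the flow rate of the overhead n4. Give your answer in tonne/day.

Overall NH4NO3 balance (none leaves overhead): NH4NO3 in fresh feed = NH4NO3 in product, i.e. 1560×0.229 = (1−0.551)·n7·0.402.
n7 = 357.24/(0.402×0.449) = 1979.2 tonne/day.
Recycle n10 = 0.551×1979.2 = 1090.5 tonne/day.
Combined feed n5 = 1560 + 1090.5 = 2650.5 tonne/day.
Overhead n4 = n5 − n7 = 2650.5 − 1979.2 = 671.34 tonne/day.

671.3 tonne/day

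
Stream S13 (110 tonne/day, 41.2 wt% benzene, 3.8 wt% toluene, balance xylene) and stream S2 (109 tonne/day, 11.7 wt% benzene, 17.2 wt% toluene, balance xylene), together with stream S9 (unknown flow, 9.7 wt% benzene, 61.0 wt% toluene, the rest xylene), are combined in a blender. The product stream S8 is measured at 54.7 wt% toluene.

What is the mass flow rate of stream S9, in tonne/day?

Let S9 be the unknown flow. Total out = 219 + S9.
toluene balance: 22.928 + 0.610·S9 = 0.547·(219 + S9)
(0.610 − 0.547)·S9 = 0.547×219 − 22.928 = 96.865
S9 = 96.865 / 0.063 = 1537.5 tonne/day

1538 tonne/day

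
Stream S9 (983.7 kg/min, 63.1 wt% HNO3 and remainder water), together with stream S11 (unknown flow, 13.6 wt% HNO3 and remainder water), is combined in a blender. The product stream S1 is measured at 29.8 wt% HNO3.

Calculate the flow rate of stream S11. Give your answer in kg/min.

Let S11 be the unknown flow. Total out = 983.7 + S11.
HNO3 balance: 620.71 + 0.136·S11 = 0.298·(983.7 + S11)
(0.136 − 0.298)·S11 = 0.298×983.7 − 620.71 = -327.57
S11 = -327.57 / -0.162 = 2022.1 kg/min

2022 kg/min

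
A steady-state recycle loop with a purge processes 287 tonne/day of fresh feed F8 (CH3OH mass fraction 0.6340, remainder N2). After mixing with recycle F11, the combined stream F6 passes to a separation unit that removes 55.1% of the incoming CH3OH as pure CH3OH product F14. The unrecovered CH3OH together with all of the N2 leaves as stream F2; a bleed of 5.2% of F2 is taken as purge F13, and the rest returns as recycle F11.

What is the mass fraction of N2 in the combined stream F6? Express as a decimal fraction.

0.8644

N2 enters only via F8 and leaves only via the purge: 287×0.366 = 0.052×(N2 in F2), and the separation unit passes all N2, so N2 in F6 = N2 in F2 = 2020 tonne/day.
CH3OH in F6: m_A = 287×0.634 + (1−0.052)·(1−0.551)·m_A, so m_A = 181.96/0.5743 = 316.81 tonne/day.
F6 = 316.81 + 2020 = 2336.8 tonne/day.
N2 fraction in F6 = 2020/2336.8 = 0.8644.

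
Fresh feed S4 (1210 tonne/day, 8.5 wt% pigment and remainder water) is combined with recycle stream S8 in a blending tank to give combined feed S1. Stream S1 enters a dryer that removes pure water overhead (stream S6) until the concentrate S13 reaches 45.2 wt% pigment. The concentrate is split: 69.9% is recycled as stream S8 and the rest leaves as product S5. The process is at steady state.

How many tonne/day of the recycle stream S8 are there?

Overall pigment balance (none leaves overhead): pigment in fresh feed = pigment in product, i.e. 1210×0.085 = (1−0.699)·S13·0.452.
S13 = 102.85/(0.452×0.301) = 755.96 tonne/day.
Recycle S8 = 0.699×755.96 = 528.42 tonne/day.

528.4 tonne/day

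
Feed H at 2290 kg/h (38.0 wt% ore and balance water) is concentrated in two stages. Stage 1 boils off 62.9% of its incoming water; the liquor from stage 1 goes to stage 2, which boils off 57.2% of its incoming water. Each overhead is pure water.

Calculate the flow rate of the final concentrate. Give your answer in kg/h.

water in feed = 2290×0.620 = 1419.8 kg/h.
After stage 1: water left = (1−0.629)×1419.8 = 526.75; stream total = 1396.9 kg/h.
After stage 2: water left = (1−0.572)×526.75 = 225.45; final concentrate = 1095.6 kg/h.

1096 kg/h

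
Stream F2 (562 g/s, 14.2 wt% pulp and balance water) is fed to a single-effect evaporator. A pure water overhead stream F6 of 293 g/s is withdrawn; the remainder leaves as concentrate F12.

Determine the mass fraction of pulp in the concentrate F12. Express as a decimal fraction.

pulp is not removed: 562×0.142 = 79.804 g/s of pulp enters F12.
Concentrate = 562 − 293 = 269 g/s.
Mass fraction = 79.804/269 = 0.297.

0.297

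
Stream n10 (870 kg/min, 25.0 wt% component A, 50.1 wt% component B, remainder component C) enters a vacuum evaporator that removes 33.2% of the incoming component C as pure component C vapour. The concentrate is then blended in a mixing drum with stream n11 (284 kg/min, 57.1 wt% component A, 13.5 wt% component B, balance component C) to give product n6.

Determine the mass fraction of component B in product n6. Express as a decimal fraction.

0.438

Vapour removed = 0.332×0.249×870 = 71.921 kg/min; concentrate = 798.08 kg/min.
component B reaching the mixer = 435.87 (from concentrate) + 284×0.135 = 474.21 kg/min.
Product flow = 798.08 + 284 = 1082.1 kg/min; component B fraction = 0.438.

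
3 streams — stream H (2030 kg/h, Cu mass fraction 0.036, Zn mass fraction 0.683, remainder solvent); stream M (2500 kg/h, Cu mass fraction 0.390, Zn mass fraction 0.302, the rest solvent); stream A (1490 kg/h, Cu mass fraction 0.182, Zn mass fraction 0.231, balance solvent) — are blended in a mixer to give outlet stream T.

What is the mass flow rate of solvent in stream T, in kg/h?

2215 kg/h

solvent out = solvent in = 2030×0.281 + 2500×0.308 + 1490×0.587 = 2215.1 kg/h.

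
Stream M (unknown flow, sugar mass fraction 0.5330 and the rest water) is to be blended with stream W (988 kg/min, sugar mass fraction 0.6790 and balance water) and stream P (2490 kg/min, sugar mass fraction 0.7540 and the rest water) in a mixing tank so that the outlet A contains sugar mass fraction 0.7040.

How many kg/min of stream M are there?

583.6 kg/min

Let M be the unknown flow. Total out = 3478 + M.
sugar balance: 2548.3 + 0.533·M = 0.704·(3478 + M)
(0.533 − 0.704)·M = 0.704×3478 − 2548.3 = -99.8
M = -99.8 / -0.171 = 583.63 kg/min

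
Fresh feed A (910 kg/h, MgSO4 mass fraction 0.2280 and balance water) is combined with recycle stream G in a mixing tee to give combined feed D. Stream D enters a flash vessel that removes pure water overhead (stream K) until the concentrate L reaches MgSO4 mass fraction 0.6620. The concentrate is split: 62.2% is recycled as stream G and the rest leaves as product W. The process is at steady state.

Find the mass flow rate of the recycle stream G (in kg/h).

515.7 kg/h

Overall MgSO4 balance (none leaves overhead): MgSO4 in fresh feed = MgSO4 in product, i.e. 910×0.228 = (1−0.622)·L·0.662.
L = 207.48/(0.662×0.378) = 829.14 kg/h.
Recycle G = 0.622×829.14 = 515.72 kg/h.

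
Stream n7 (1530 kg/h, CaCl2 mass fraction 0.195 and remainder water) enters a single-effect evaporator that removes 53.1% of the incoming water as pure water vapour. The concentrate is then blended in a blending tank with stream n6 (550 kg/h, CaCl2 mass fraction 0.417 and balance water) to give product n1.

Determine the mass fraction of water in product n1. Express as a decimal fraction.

0.630

Vapour removed = 0.531×0.805×1530 = 654.01 kg/h; concentrate = 875.99 kg/h.
water reaching the mixer = 577.64 (from concentrate) + 550×0.583 = 898.29 kg/h.
Product flow = 875.99 + 550 = 1426 kg/h; water fraction = 0.630.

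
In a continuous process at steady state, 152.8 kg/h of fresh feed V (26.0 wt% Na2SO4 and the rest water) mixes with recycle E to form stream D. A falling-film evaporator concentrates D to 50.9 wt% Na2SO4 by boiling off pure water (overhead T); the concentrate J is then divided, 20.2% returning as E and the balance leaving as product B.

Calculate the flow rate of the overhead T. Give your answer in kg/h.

74.75 kg/h

Overall Na2SO4 balance (none leaves overhead): Na2SO4 in fresh feed = Na2SO4 in product, i.e. 152.8×0.260 = (1−0.202)·J·0.509.
J = 39.728/(0.509×0.798) = 97.808 kg/h.
Recycle E = 0.202×97.808 = 19.757 kg/h.
Combined feed D = 152.8 + 19.757 = 172.56 kg/h.
Overhead T = D − J = 172.56 − 97.808 = 74.749 kg/h.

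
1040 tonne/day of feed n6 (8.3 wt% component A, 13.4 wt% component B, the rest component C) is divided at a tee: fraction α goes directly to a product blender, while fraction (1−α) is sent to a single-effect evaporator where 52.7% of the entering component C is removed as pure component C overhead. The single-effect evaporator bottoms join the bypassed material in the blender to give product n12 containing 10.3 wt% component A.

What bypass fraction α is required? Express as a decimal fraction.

0.529

All 1040×0.083 = 86.32 tonne/day of component A reaches n12, so n12 = 86.32/0.103 = 838.06 tonne/day and vapour = 201.94 tonne/day.
The evaporator receives (1−α)·1040 of feed at 0.783 component C and removes 0.527 of that component C:
0.527×0.783×(1−α)×1040 = 201.94
(1−α) = 201.94/429.15 = 0.4706;  α = 0.5294.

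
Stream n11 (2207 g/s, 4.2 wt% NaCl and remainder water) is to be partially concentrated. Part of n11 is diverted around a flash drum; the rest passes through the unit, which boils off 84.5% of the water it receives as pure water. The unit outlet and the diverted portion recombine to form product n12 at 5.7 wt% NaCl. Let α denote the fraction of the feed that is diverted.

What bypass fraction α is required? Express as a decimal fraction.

All 2207×0.042 = 92.694 g/s of NaCl reaches n12, so n12 = 92.694/0.057 = 1626.2 g/s and vapour = 580.79 g/s.
The evaporator receives (1−α)·2207 of feed at 0.958 water and removes 0.845 of that water:
0.845×0.958×(1−α)×2207 = 580.79
(1−α) = 580.79/1786.6 = 0.3251;  α = 0.6749.

0.675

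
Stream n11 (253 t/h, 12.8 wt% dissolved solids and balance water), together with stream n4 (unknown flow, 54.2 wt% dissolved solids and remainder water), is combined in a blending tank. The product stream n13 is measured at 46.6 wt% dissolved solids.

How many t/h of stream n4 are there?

1125 t/h

Let n4 be the unknown flow. Total out = 253 + n4.
dissolved solids balance: 32.384 + 0.542·n4 = 0.466·(253 + n4)
(0.542 − 0.466)·n4 = 0.466×253 − 32.384 = 85.514
n4 = 85.514 / 0.076 = 1125.2 t/h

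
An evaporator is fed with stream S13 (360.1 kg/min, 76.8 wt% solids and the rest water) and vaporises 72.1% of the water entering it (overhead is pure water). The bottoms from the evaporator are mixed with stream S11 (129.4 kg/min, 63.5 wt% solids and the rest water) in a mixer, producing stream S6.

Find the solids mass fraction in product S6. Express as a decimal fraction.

0.836

Vapour removed = 0.721×0.232×360.1 = 60.235 kg/min; concentrate = 299.87 kg/min.
solids reaching the mixer = 276.56 (from concentrate) + 129.4×0.635 = 358.73 kg/min.
Product flow = 299.87 + 129.4 = 429.27 kg/min; solids fraction = 0.836.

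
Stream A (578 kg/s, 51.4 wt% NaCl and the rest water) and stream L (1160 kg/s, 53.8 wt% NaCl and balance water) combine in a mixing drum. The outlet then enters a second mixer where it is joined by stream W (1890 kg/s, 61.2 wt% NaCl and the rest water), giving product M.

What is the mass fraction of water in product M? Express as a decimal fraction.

0.4273

Overall, product flow = 3628 kg/s.
water in = 578×0.486 + 1160×0.462 + 1890×0.388 = 1550.1 kg/s.
water fraction in M = 0.4273.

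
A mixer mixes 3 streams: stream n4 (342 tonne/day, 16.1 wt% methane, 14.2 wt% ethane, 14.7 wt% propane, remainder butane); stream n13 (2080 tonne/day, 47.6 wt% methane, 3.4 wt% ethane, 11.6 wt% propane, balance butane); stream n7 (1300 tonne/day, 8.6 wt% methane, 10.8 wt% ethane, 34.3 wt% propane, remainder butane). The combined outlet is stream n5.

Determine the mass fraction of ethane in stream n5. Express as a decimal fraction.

0.070

Total flow out = 342 + 2080 + 1300 = 3722 tonne/day.
ethane in = 342×0.142 + 2080×0.034 + 1300×0.108 = 259.68 tonne/day.
ethane mass fraction in n5 = 259.68/3722 = 0.070.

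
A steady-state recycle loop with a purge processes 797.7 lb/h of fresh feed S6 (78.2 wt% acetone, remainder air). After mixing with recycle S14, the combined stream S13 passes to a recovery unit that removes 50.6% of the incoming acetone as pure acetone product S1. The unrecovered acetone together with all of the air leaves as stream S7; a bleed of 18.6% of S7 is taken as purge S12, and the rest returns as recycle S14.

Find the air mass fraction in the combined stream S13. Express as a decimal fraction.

air enters only via S6 and leaves only via the purge: 797.7×0.218 = 0.186×(air in S7), and the recovery unit passes all air, so air in S13 = air in S7 = 934.94 lb/h.
acetone in S13: m_A = 797.7×0.782 + (1−0.186)·(1−0.506)·m_A, so m_A = 623.8/0.5979 = 1043.3 lb/h.
S13 = 1043.3 + 934.94 = 1978.3 lb/h.
air fraction in S13 = 934.94/1978.3 = 0.473.

0.473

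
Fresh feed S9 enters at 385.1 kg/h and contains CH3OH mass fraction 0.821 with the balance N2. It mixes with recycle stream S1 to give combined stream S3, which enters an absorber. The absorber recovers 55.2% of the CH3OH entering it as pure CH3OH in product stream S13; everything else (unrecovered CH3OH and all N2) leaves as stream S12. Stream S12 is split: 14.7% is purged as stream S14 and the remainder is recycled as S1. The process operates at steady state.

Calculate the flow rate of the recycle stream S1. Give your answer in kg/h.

595.5 kg/h

N2 enters only via S9 and leaves only via the purge: 385.1×0.179 = 0.147×(N2 in S12), and the absorber passes all N2, so N2 in S3 = N2 in S12 = 468.93 kg/h.
CH3OH in S3: m_A = 385.1×0.821 + (1−0.147)·(1−0.552)·m_A, so m_A = 316.17/0.6179 = 511.72 kg/h.
S12 = (1−0.552)×511.72 + 468.93 = 698.18 kg/h.
Recycle S1 = (1−0.147)×698.18 = 595.55 kg/h.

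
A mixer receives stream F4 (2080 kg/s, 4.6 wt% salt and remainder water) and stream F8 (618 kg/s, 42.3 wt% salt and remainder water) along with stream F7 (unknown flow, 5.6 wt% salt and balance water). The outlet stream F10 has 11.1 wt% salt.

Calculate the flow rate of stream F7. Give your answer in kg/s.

Let F7 be the unknown flow. Total out = 2698 + F7.
salt balance: 357.09 + 0.056·F7 = 0.111·(2698 + F7)
(0.056 − 0.111)·F7 = 0.111×2698 − 357.09 = -57.616
F7 = -57.616 / -0.055 = 1047.6 kg/s

1048 kg/s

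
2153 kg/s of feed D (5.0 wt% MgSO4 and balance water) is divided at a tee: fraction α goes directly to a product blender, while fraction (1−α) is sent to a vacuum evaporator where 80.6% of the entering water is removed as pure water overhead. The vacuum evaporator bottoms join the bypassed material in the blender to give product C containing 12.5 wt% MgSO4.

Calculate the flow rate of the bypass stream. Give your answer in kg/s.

All 2153×0.050 = 107.65 kg/s of MgSO4 reaches C, so C = 107.65/0.125 = 861.2 kg/s and vapour = 1291.8 kg/s.
The evaporator receives (1−α)·2153 of feed at 0.950 water and removes 0.806 of that water:
0.806×0.950×(1−α)×2153 = 1291.8
(1−α) = 1291.8/1648.6 = 0.7836;  α = 0.2164.
Bypass flow = 0.2164×2153 = 465.92 kg/s.

465.9 kg/s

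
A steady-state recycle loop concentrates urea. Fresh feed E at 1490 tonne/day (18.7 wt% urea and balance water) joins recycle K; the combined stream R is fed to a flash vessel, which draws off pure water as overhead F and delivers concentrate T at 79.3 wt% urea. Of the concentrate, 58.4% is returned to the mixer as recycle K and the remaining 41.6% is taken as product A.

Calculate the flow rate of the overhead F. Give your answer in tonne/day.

1139 tonne/day

Overall urea balance (none leaves overhead): urea in fresh feed = urea in product, i.e. 1490×0.187 = (1−0.584)·T·0.793.
T = 278.63/(0.793×0.416) = 844.62 tonne/day.
Recycle K = 0.584×844.62 = 493.26 tonne/day.
Combined feed R = 1490 + 493.26 = 1983.3 tonne/day.
Overhead F = R − T = 1983.3 − 844.62 = 1138.6 tonne/day.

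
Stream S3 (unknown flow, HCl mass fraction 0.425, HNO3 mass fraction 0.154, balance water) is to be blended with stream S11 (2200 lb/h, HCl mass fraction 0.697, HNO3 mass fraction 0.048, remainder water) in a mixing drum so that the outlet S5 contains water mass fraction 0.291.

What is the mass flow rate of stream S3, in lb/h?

Let S3 be the unknown flow. Total out = 2200 + S3.
water balance: 561 + 0.421·S3 = 0.291·(2200 + S3)
(0.421 − 0.291)·S3 = 0.291×2200 − 561 = 79.2
S3 = 79.2 / 0.130 = 609.23 lb/h

609.2 lb/h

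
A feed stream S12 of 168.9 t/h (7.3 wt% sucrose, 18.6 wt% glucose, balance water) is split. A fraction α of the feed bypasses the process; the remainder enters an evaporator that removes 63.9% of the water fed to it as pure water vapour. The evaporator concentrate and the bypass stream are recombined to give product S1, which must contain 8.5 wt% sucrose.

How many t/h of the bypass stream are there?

All 168.9×0.073 = 12.33 t/h of sucrose reaches S1, so S1 = 12.33/0.085 = 145.06 t/h and vapour = 23.845 t/h.
The evaporator receives (1−α)·168.9 of feed at 0.741 water and removes 0.639 of that water:
0.639×0.741×(1−α)×168.9 = 23.845
(1−α) = 23.845/79.974 = 0.2982;  α = 0.7018.
Bypass flow = 0.7018×168.9 = 118.54 t/h.

118.5 t/h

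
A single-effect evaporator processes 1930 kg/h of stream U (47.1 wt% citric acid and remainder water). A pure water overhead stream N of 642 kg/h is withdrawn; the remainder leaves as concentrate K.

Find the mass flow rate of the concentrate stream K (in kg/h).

Concentrate = 1930 − 642 = 1288 kg/h.

1288 kg/h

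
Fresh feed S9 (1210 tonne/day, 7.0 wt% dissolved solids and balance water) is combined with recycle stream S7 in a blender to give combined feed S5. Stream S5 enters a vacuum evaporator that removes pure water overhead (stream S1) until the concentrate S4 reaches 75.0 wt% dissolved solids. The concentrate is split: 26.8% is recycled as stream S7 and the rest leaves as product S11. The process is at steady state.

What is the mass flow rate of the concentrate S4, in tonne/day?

Overall dissolved solids balance (none leaves overhead): dissolved solids in fresh feed = dissolved solids in product, i.e. 1210×0.070 = (1−0.268)·S4·0.750.
S4 = 84.7/(0.750×0.732) = 154.28 tonne/day.

154.3 tonne/day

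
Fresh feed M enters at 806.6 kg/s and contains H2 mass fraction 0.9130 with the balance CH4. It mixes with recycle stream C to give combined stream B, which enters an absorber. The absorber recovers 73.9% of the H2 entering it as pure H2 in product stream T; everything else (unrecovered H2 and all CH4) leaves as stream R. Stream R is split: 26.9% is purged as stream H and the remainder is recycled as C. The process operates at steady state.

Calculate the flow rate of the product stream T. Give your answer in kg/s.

672.5 kg/s

H2 in B: m_A = 806.6×0.913 + (1−0.269)·(1−0.739)·m_A, so m_A = 736.43/0.8092 = 910.06 kg/s.
Product T = 0.739×910.06 = 672.53 kg/s.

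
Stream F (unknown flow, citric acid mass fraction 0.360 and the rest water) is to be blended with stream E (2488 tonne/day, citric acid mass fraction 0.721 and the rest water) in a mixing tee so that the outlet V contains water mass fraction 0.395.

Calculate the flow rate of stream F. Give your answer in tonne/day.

Let F be the unknown flow. Total out = 2488 + F.
water balance: 694.15 + 0.640·F = 0.395·(2488 + F)
(0.640 − 0.395)·F = 0.395×2488 − 694.15 = 288.61
F = 288.61 / 0.245 = 1178 tonne/day

1178 tonne/day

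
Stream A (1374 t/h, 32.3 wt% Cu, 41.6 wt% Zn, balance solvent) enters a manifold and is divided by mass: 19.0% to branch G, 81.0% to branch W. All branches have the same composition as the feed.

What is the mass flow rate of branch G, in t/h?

261.1 t/h

Branch G flow = 0.190×1374 = 261.06 t/h.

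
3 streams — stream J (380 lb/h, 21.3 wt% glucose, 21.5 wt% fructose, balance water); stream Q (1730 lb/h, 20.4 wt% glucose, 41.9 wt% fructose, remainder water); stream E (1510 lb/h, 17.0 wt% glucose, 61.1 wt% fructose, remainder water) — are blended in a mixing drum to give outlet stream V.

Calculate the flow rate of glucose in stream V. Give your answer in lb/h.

glucose out = glucose in = 380×0.213 + 1730×0.204 + 1510×0.170 = 690.56 lb/h.

690.6 lb/h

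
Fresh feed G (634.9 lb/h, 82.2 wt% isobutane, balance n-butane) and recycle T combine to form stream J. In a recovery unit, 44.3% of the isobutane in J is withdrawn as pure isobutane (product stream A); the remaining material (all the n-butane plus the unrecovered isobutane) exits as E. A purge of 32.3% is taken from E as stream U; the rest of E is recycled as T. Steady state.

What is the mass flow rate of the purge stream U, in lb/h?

263.7 lb/h

n-butane enters only via G and leaves only via the purge: 634.9×0.178 = 0.323×(n-butane in E), and the recovery unit passes all n-butane, so n-butane in J = n-butane in E = 349.88 lb/h.
isobutane in J: m_A = 634.9×0.822 + (1−0.323)·(1−0.443)·m_A, so m_A = 521.89/0.6229 = 837.82 lb/h.
E = (1−0.443)×837.82 + 349.88 = 816.55 lb/h.
Purge U = 0.323×816.55 = 263.75 lb/h.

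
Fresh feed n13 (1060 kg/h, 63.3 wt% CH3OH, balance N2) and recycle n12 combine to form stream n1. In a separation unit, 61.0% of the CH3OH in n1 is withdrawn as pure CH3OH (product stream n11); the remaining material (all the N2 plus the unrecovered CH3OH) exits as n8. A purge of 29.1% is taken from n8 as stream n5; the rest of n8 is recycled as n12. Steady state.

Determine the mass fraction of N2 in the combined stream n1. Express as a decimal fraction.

0.590

N2 enters only via n13 and leaves only via the purge: 1060×0.367 = 0.291×(N2 in n8), and the separation unit passes all N2, so N2 in n1 = N2 in n8 = 1336.8 kg/h.
CH3OH in n1: m_A = 1060×0.633 + (1−0.291)·(1−0.610)·m_A, so m_A = 670.98/0.7235 = 927.42 kg/h.
n1 = 927.42 + 1336.8 = 2264.3 kg/h.
N2 fraction in n1 = 1336.8/2264.3 = 0.590.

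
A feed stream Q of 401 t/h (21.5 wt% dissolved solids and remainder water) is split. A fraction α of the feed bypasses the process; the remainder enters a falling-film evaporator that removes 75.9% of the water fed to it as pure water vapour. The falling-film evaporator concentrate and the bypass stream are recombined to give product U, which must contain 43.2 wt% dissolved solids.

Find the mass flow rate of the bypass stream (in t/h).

All 401×0.215 = 86.215 t/h of dissolved solids reaches U, so U = 86.215/0.432 = 199.57 t/h and vapour = 201.43 t/h.
The evaporator receives (1−α)·401 of feed at 0.785 water and removes 0.759 of that water:
0.759×0.785×(1−α)×401 = 201.43
(1−α) = 201.43/238.92 = 0.8431;  α = 0.1569.
Bypass flow = 0.1569×401 = 62.928 t/h.

62.93 t/h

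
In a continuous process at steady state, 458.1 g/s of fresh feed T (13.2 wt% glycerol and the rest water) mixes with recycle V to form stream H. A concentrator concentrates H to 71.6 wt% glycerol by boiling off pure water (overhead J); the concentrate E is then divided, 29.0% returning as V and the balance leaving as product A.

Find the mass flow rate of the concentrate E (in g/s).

118.9 g/s

Overall glycerol balance (none leaves overhead): glycerol in fresh feed = glycerol in product, i.e. 458.1×0.132 = (1−0.290)·E·0.716.
E = 60.469/(0.716×0.710) = 118.95 g/s.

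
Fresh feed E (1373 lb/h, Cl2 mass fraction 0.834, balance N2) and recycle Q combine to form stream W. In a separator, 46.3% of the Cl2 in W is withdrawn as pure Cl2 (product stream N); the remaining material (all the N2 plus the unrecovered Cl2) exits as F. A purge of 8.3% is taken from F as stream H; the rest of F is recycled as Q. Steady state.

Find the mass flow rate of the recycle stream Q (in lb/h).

N2 enters only via E and leaves only via the purge: 1373×0.166 = 0.083×(N2 in F), and the separator passes all N2, so N2 in W = N2 in F = 2746 lb/h.
Cl2 in W: m_A = 1373×0.834 + (1−0.083)·(1−0.463)·m_A, so m_A = 1145.1/0.5076 = 2256 lb/h.
F = (1−0.463)×2256 + 2746 = 3957.5 lb/h.
Recycle Q = (1−0.083)×3957.5 = 3629 lb/h.

3629 lb/h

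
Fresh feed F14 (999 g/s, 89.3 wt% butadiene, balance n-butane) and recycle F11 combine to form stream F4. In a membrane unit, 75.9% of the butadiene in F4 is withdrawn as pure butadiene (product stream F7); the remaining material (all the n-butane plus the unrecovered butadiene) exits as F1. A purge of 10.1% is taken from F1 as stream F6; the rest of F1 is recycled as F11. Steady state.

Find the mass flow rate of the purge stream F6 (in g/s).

n-butane enters only via F14 and leaves only via the purge: 999×0.107 = 0.101×(n-butane in F1), and the membrane unit passes all n-butane, so n-butane in F4 = n-butane in F1 = 1058.3 g/s.
butadiene in F4: m_A = 999×0.893 + (1−0.101)·(1−0.759)·m_A, so m_A = 892.11/0.7833 = 1138.8 g/s.
F1 = (1−0.759)×1138.8 + 1058.3 = 1332.8 g/s.
Purge F6 = 0.101×1332.8 = 134.61 g/s.

134.6 g/s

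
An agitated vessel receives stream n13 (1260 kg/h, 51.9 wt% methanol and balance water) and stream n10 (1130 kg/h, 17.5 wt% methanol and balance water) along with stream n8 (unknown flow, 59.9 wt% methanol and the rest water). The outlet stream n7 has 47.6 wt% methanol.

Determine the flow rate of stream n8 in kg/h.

2325 kg/h

Let n8 be the unknown flow. Total out = 2390 + n8.
methanol balance: 851.69 + 0.599·n8 = 0.476·(2390 + n8)
(0.599 − 0.476)·n8 = 0.476×2390 − 851.69 = 285.95
n8 = 285.95 / 0.123 = 2324.8 kg/h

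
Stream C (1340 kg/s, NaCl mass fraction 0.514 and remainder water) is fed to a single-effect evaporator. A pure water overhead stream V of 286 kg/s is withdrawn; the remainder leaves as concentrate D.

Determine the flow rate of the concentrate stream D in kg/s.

1054 kg/s

Concentrate = 1340 − 286 = 1054 kg/s.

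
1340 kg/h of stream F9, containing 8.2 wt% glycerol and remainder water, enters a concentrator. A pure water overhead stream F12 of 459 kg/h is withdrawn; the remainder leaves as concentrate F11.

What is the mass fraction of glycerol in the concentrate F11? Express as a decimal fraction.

0.125

glycerol is not removed: 1340×0.082 = 109.88 kg/h of glycerol enters F11.
Concentrate = 1340 − 459 = 881 kg/h.
Mass fraction = 109.88/881 = 0.125.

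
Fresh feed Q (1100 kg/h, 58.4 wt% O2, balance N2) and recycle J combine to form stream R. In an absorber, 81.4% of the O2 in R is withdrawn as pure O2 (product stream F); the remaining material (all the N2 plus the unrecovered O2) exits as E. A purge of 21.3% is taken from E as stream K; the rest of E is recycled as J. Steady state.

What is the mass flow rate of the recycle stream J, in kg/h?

N2 enters only via Q and leaves only via the purge: 1100×0.416 = 0.213×(N2 in E), and the absorber passes all N2, so N2 in R = N2 in E = 2148.4 kg/h.
O2 in R: m_A = 1100×0.584 + (1−0.213)·(1−0.814)·m_A, so m_A = 642.4/0.8536 = 752.56 kg/h.
E = (1−0.814)×752.56 + 2148.4 = 2288.3 kg/h.
Recycle J = (1−0.213)×2288.3 = 1800.9 kg/h.

1801 kg/h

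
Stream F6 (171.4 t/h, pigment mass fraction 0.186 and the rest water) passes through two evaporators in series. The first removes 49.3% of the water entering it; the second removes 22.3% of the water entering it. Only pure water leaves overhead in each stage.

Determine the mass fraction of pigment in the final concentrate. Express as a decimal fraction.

0.367

water in feed = 171.4×0.814 = 139.52 t/h.
After stage 1: water left = (1−0.493)×139.52 = 70.736; stream total = 102.62 t/h.
After stage 2: water left = (1−0.223)×70.736 = 54.962; final concentrate = 86.843 t/h.
pigment fraction = 31.88/86.843 = 0.367.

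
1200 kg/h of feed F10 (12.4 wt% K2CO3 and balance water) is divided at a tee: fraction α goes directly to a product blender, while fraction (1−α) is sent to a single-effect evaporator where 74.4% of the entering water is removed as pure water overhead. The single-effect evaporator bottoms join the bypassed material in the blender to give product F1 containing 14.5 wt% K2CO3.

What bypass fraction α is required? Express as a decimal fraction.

All 1200×0.124 = 148.8 kg/h of K2CO3 reaches F1, so F1 = 148.8/0.145 = 1026.2 kg/h and vapour = 173.79 kg/h.
The evaporator receives (1−α)·1200 of feed at 0.876 water and removes 0.744 of that water:
0.744×0.876×(1−α)×1200 = 173.79
(1−α) = 173.79/782.09 = 0.2222;  α = 0.7778.

0.778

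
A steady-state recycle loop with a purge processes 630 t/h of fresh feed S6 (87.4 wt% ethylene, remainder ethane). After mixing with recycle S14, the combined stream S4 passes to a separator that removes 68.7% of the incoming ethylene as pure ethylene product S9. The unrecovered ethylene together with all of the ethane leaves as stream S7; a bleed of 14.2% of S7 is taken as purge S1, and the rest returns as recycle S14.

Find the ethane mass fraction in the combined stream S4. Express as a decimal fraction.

ethane enters only via S6 and leaves only via the purge: 630×0.126 = 0.142×(ethane in S7), and the separator passes all ethane, so ethane in S4 = ethane in S7 = 559.01 t/h.
ethylene in S4: m_A = 630×0.874 + (1−0.142)·(1−0.687)·m_A, so m_A = 550.62/0.7314 = 752.78 t/h.
S4 = 752.78 + 559.01 = 1311.8 t/h.
ethane fraction in S4 = 559.01/1311.8 = 0.426.

0.426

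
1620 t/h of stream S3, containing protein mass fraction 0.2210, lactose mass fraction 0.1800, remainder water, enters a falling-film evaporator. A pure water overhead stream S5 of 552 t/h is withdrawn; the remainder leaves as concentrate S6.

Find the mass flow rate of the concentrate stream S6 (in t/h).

1068 t/h

Concentrate = 1620 − 552 = 1068 t/h.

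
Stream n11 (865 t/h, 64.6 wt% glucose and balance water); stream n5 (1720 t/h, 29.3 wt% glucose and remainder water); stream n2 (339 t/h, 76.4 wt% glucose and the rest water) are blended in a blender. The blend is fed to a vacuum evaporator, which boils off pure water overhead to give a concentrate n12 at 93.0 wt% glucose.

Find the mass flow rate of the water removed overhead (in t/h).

glucose entering = 865×0.646 + 1720×0.293 + 339×0.764 = 1321.7 t/h.
All glucose reports to n12, so n12 = 1321.7/0.930 = 1421.2 t/h.
Total feed = 2924 t/h; overhead = 2924 − 1421.2 = 1502.8 t/h.

1503 t/h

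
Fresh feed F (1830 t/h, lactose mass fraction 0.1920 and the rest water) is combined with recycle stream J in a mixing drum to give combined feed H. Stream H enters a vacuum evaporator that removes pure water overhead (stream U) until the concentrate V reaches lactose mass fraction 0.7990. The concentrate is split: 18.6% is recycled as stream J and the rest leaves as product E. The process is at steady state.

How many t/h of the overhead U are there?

Overall lactose balance (none leaves overhead): lactose in fresh feed = lactose in product, i.e. 1830×0.192 = (1−0.186)·V·0.799.
V = 351.36/(0.799×0.814) = 540.23 t/h.
Recycle J = 0.186×540.23 = 100.48 t/h.
Combined feed H = 1830 + 100.48 = 1930.5 t/h.
Overhead U = H − V = 1930.5 − 540.23 = 1390.3 t/h.

1390 t/h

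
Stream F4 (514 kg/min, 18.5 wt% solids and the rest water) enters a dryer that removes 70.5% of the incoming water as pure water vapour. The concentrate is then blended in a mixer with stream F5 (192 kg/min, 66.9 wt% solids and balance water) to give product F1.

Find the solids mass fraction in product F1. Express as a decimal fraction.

0.544

Vapour removed = 0.705×0.815×514 = 295.33 kg/min; concentrate = 218.67 kg/min.
solids reaching the mixer = 95.09 (from concentrate) + 192×0.669 = 223.54 kg/min.
Product flow = 218.67 + 192 = 410.67 kg/min; solids fraction = 0.544.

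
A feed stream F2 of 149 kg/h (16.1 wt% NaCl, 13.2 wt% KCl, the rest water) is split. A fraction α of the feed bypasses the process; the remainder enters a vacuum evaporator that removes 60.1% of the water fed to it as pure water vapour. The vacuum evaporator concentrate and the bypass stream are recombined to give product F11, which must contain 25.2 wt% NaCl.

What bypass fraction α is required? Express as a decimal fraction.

0.150

All 149×0.161 = 23.989 kg/h of NaCl reaches F11, so F11 = 23.989/0.252 = 95.194 kg/h and vapour = 53.806 kg/h.
The evaporator receives (1−α)·149 of feed at 0.707 water and removes 0.601 of that water:
0.601×0.707×(1−α)×149 = 53.806
(1−α) = 53.806/63.311 = 0.8499;  α = 0.1501.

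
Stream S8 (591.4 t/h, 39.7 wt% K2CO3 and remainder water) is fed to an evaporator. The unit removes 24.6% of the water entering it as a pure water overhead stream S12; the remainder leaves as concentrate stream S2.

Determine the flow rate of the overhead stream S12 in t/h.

87.73 t/h

water entering = 591.4×0.603 = 356.61 t/h; overhead removed = 0.246×356.61 = 87.727 t/h.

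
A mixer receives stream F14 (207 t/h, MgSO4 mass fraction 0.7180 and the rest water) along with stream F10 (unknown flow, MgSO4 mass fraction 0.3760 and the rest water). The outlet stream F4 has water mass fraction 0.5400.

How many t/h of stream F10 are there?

Let F10 be the unknown flow. Total out = 207 + F10.
water balance: 58.374 + 0.624·F10 = 0.540·(207 + F10)
(0.624 − 0.540)·F10 = 0.540×207 − 58.374 = 53.406
F10 = 53.406 / 0.084 = 635.79 t/h

635.8 t/h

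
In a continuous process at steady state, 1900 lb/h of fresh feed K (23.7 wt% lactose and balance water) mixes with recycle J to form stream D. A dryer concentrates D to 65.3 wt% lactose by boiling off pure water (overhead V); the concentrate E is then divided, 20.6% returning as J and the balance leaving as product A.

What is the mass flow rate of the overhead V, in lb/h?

Overall lactose balance (none leaves overhead): lactose in fresh feed = lactose in product, i.e. 1900×0.237 = (1−0.206)·E·0.653.
E = 450.3/(0.653×0.794) = 868.5 lb/h.
Recycle J = 0.206×868.5 = 178.91 lb/h.
Combined feed D = 1900 + 178.91 = 2078.9 lb/h.
Overhead V = D − E = 2078.9 − 868.5 = 1210.4 lb/h.

1210 lb/h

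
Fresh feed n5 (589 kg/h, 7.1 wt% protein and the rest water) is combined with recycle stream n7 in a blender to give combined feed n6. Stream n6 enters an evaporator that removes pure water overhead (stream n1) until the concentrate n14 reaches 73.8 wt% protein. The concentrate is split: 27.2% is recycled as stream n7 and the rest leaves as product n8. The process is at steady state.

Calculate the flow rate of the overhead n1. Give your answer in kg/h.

532.3 kg/h

Overall protein balance (none leaves overhead): protein in fresh feed = protein in product, i.e. 589×0.071 = (1−0.272)·n14·0.738.
n14 = 41.819/(0.738×0.728) = 77.837 kg/h.
Recycle n7 = 0.272×77.837 = 21.172 kg/h.
Combined feed n6 = 589 + 21.172 = 610.17 kg/h.
Overhead n1 = n6 − n14 = 610.17 − 77.837 = 532.33 kg/h.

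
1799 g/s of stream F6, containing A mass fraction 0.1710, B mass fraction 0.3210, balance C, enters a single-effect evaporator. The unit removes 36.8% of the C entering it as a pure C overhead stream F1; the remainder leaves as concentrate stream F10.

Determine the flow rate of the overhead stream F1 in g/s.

C entering = 1799×0.508 = 913.89 g/s; overhead removed = 0.368×913.89 = 336.31 g/s.

336.3 g/s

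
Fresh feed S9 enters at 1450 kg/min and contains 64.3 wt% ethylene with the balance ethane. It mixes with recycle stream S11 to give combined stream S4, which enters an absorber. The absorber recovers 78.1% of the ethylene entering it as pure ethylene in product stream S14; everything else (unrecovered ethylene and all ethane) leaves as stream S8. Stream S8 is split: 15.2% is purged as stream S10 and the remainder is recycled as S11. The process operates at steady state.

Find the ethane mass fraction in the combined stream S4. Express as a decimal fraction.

0.748

ethane enters only via S9 and leaves only via the purge: 1450×0.357 = 0.152×(ethane in S8), and the absorber passes all ethane, so ethane in S4 = ethane in S8 = 3405.6 kg/min.
ethylene in S4: m_A = 1450×0.643 + (1−0.152)·(1−0.781)·m_A, so m_A = 932.35/0.8143 = 1145 kg/min.
S4 = 1145 + 3405.6 = 4550.6 kg/min.
ethane fraction in S4 = 3405.6/4550.6 = 0.748.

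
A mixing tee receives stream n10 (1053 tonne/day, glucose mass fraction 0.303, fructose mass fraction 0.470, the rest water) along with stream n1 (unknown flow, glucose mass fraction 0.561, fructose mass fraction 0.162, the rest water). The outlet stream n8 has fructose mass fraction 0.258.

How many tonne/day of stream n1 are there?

Let n1 be the unknown flow. Total out = 1053 + n1.
fructose balance: 494.91 + 0.162·n1 = 0.258·(1053 + n1)
(0.162 − 0.258)·n1 = 0.258×1053 − 494.91 = -223.24
n1 = -223.24 / -0.096 = 2325.4 tonne/day

2325 tonne/day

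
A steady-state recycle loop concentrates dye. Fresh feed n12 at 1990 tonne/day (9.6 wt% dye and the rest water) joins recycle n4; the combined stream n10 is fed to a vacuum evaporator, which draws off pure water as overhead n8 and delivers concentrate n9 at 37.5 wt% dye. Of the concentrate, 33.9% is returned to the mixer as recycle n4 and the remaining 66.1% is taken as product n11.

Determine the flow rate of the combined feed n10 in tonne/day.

Overall dye balance (none leaves overhead): dye in fresh feed = dye in product, i.e. 1990×0.096 = (1−0.339)·n9·0.375.
n9 = 191.04/(0.375×0.661) = 770.71 tonne/day.
Recycle n4 = 0.339×770.71 = 261.27 tonne/day.
Combined feed n10 = 1990 + 261.27 = 2251.3 tonne/day.

2251 tonne/day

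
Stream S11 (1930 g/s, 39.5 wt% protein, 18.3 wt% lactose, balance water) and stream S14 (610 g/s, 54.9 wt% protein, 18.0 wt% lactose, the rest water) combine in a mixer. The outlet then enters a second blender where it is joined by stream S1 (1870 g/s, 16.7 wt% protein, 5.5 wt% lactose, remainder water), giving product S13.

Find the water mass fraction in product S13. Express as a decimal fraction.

0.5521

Overall, product flow = 4410 g/s.
water in = 1930×0.422 + 610×0.271 + 1870×0.778 = 2434.6 g/s.
water fraction in S13 = 0.5521.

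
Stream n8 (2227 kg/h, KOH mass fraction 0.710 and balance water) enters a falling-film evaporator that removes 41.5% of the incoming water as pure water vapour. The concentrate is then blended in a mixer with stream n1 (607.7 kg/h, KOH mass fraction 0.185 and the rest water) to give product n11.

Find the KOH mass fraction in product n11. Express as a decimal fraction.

0.660

Vapour removed = 0.415×0.290×2227 = 268.02 kg/h; concentrate = 1959 kg/h.
KOH reaching the mixer = 1581.2 (from concentrate) + 607.7×0.185 = 1693.6 kg/h.
Product flow = 1959 + 607.7 = 2566.7 kg/h; KOH fraction = 0.660.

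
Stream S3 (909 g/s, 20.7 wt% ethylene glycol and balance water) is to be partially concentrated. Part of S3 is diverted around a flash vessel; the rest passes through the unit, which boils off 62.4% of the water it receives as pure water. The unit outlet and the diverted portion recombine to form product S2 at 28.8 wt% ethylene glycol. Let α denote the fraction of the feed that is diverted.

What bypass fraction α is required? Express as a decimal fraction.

0.432

All 909×0.207 = 188.16 g/s of ethylene glycol reaches S2, so S2 = 188.16/0.288 = 653.34 g/s and vapour = 255.66 g/s.
The evaporator receives (1−α)·909 of feed at 0.793 water and removes 0.624 of that water:
0.624×0.793×(1−α)×909 = 255.66
(1−α) = 255.66/449.8 = 0.5684;  α = 0.4316.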